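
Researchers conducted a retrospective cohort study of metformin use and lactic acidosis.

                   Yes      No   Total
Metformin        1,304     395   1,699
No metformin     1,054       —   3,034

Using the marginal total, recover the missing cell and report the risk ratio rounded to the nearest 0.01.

2.21

The missing cell is in the unexposed row: 3034 − 1054 = 1980.
So a = 1304, b = 395, c = 1054, d = 1980.
RR = [a/(a+b)] / [c/(c+d)] = (1304/1699) / (1054/3034) = 0.76751/0.34740 = 2.20932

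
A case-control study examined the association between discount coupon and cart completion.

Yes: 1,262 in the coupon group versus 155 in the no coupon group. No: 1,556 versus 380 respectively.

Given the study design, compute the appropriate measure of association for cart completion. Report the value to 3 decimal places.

From the description: a = 1262, b = 1556, c = 155, d = 380.
This is a case-control study: participants were sampled on outcome status, so risks in the source population cannot be estimated directly — relative risk is not valid here. The odds ratio is the appropriate measure.
OR = (a·d)/(b·c) = (1262 × 380) / (1556 × 155) = 479560 / 241180 = 1.98839

1.988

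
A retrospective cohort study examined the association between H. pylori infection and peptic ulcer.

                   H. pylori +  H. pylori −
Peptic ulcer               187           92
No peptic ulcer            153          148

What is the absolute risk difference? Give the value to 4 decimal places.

Reading the table with exposure as columns: a = 187 (H. pylori +, case), b = 153 (H. pylori +, non-case), c = 92 (H. pylori −, case), d = 148.
Risk in exposed = 187/340 = 0.550000; risk in unexposed = 92/240 = 0.383333.
Risk difference = 0.550000 − 0.383333 = 0.166667

0.1667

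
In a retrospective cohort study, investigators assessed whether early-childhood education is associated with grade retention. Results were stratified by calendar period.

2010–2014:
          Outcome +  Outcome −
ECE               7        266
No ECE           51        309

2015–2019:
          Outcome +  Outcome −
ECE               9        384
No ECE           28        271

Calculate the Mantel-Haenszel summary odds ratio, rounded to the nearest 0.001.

0.188

OR_MH = Σ(aᵢdᵢ/nᵢ) / Σ(bᵢcᵢ/nᵢ), where nᵢ is the stratum total.
Stratum 1 (2010–2014): n = 633; a·d/n = 7·309/633 = 3.4171; b·c/n = 266·51/633 = 21.4313
Stratum 2 (2015–2019): n = 692; a·d/n = 9·271/692 = 3.5246; b·c/n = 384·28/692 = 15.5376
OR_MH = (3.4171 + 3.5246) / (21.4313 + 15.5376) = 6.9416 / 36.9689 = 0.18777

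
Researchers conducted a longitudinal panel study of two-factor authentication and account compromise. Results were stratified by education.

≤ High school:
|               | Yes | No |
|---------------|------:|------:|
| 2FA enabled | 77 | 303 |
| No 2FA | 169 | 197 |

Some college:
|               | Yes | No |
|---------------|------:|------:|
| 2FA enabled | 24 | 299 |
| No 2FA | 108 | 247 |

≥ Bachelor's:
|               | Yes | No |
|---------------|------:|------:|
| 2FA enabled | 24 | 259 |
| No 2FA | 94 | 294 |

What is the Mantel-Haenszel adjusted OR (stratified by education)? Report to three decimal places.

0.260

OR_MH = Σ(aᵢdᵢ/nᵢ) / Σ(bᵢcᵢ/nᵢ), where nᵢ is the stratum total.
Stratum 1 (≤ High school): n = 746; a·d/n = 77·197/746 = 20.3338; b·c/n = 303·169/746 = 68.6421
Stratum 2 (Some college): n = 678; a·d/n = 24·247/678 = 8.7434; b·c/n = 299·108/678 = 47.6283
Stratum 3 (≥ Bachelor's): n = 671; a·d/n = 24·294/671 = 10.5156; b·c/n = 259·94/671 = 36.2832
OR_MH = (20.3338 + 8.7434 + 10.5156) / (68.6421 + 47.6283 + 36.2832) = 39.5928 / 152.5536 = 0.25953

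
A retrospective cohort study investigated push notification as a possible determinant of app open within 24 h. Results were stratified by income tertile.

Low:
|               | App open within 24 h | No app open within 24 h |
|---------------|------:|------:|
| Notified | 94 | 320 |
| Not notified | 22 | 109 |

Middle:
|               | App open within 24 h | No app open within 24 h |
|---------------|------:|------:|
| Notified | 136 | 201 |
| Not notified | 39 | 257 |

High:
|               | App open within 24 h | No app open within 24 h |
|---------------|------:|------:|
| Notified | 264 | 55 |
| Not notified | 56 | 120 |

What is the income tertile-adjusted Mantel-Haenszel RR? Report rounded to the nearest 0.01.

RR_MH = Σ(aᵢ·n₀ᵢ/nᵢ) / Σ(cᵢ·n₁ᵢ/nᵢ), with n₁ᵢ = aᵢ+bᵢ (exposed), n₀ᵢ = cᵢ+dᵢ (unexposed), nᵢ = n₁ᵢ+n₀ᵢ.
Stratum 1 (Low): n₁ = 414, n₀ = 131, n = 545; a·n₀/n = 94·131/545 = 22.5945; c·n₁/n = 22·414/545 = 16.7119
Stratum 2 (Middle): n₁ = 337, n₀ = 296, n = 633; a·n₀/n = 136·296/633 = 63.5956; c·n₁/n = 39·337/633 = 20.7630
Stratum 3 (High): n₁ = 319, n₀ = 176, n = 495; a·n₀/n = 264·176/495 = 93.8667; c·n₁/n = 56·319/495 = 36.0889
RR_MH = (22.5945 + 63.5956 + 93.8667) / (16.7119 + 20.7630 + 36.0889) = 180.0567 / 73.5638 = 2.44763

2.45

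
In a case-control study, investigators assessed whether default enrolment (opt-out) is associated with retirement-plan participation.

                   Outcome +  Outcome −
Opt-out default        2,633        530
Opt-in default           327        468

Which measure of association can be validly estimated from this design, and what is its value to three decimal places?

Cells: a = 2633, b = 530, c = 327, d = 468.
This is a case-control study: participants were sampled on outcome status, so risks in the source population cannot be estimated directly — relative risk is not valid here. The odds ratio is the appropriate measure.
OR = (a·d)/(b·c) = (2633 × 468) / (530 × 327) = 1232244 / 173310 = 7.11006

7.110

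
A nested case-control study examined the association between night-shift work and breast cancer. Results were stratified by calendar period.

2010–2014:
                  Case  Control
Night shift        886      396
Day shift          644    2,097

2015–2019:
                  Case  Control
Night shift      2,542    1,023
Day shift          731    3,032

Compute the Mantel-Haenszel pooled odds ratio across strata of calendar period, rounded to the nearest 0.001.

OR_MH = Σ(aᵢdᵢ/nᵢ) / Σ(bᵢcᵢ/nᵢ), where nᵢ is the stratum total.
Stratum 1 (2010–2014): n = 4023; a·d/n = 886·2097/4023 = 461.8300; b·c/n = 396·644/4023 = 63.3915
Stratum 2 (2015–2019): n = 7328; a·d/n = 2542·3032/7328 = 1051.7664; b·c/n = 1023·731/7328 = 102.0487
OR_MH = (461.8300 + 1051.7664) / (63.3915 + 102.0487) = 1513.5964 / 165.4402 = 9.14890

9.149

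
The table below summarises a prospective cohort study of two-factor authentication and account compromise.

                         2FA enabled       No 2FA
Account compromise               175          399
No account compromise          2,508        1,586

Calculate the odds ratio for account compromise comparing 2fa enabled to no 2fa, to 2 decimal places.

Reading the table with exposure as columns: a = 175 (2FA enabled, case), b = 2508 (2FA enabled, non-case), c = 399 (No 2FA, case), d = 1586.
OR = (a·d)/(b·c) = (175 × 1586) / (2508 × 399) = 277550 / 1000692 = 0.27736
Exposure is associated with lower odds of account compromise (OR = 0.28 < 1).

0.28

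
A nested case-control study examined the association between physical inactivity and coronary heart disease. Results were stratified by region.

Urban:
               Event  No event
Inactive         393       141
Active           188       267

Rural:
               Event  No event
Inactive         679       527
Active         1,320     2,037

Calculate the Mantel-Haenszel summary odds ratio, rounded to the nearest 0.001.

2.283

OR_MH = Σ(aᵢdᵢ/nᵢ) / Σ(bᵢcᵢ/nᵢ), where nᵢ is the stratum total.
Stratum 1 (Urban): n = 989; a·d/n = 393·267/989 = 106.0981; b·c/n = 141·188/989 = 26.8028
Stratum 2 (Rural): n = 4563; a·d/n = 679·2037/4563 = 303.1170; b·c/n = 527·1320/4563 = 152.4523
OR_MH = (106.0981 + 303.1170) / (26.8028 + 152.4523) = 409.2151 / 179.2552 = 2.28286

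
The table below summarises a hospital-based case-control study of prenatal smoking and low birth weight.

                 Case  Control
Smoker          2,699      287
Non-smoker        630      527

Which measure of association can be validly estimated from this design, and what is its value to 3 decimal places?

7.867

Cells: a = 2699, b = 287, c = 630, d = 527.
This is a hospital-based case-control study: participants were sampled on outcome status, so risks in the source population cannot be estimated directly — relative risk is not valid here. The odds ratio is the appropriate measure.
OR = (a·d)/(b·c) = (2699 × 527) / (287 × 630) = 1422373 / 180810 = 7.86667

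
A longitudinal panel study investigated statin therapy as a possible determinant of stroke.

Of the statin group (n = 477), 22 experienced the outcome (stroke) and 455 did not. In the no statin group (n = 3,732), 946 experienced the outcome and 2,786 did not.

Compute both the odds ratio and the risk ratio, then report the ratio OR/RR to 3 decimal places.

0.783

From the description: a = 22, b = 455, c = 946, d = 2786.
OR = (22·2786)/(455·946) = 61292/430430 = 0.14240
Risk in exposed = 22/477 = 0.04612; risk in unexposed = 946/3732 = 0.25348; RR = 0.18195
OR/RR = 0.14240 / 0.18195 = 0.78261
The outcome is not rare, so the OR lies further from 1 than the RR.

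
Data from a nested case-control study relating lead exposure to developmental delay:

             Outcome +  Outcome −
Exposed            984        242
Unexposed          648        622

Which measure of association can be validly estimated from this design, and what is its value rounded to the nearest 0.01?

Cells: a = 984, b = 242, c = 648, d = 622.
This is a nested case-control study: participants were sampled on outcome status, so risks in the source population cannot be estimated directly — relative risk is not valid here. The odds ratio is the appropriate measure.
OR = (a·d)/(b·c) = (984 × 622) / (242 × 648) = 612048 / 156816 = 3.90297

3.90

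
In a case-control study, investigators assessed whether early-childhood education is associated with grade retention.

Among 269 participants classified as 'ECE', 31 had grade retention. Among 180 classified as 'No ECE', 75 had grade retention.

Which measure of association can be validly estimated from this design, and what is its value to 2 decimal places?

0.18

From the description: a = 31, b = 238, c = 75, d = 105.
This is a case-control study: participants were sampled on outcome status, so risks in the source population cannot be estimated directly — relative risk is not valid here. The odds ratio is the appropriate measure.
OR = (a·d)/(b·c) = (31 × 105) / (238 × 75) = 3255 / 17850 = 0.18235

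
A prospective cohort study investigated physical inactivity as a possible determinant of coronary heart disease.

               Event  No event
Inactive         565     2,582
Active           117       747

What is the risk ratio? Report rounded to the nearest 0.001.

1.326

Cells: a = 565, b = 2582, c = 117, d = 747.
Risk in exposed = 565/3147 = 0.17954; risk in unexposed = 117/864 = 0.13542.
RR = 0.17954 / 0.13542 = 1.32580
The risk among the exposed is 1.33 times that among the unexposed.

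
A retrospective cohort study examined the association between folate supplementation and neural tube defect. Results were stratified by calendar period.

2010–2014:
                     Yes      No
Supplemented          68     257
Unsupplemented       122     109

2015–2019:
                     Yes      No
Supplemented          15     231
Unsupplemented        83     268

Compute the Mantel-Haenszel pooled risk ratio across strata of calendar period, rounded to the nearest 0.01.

RR_MH = Σ(aᵢ·n₀ᵢ/nᵢ) / Σ(cᵢ·n₁ᵢ/nᵢ), with n₁ᵢ = aᵢ+bᵢ (exposed), n₀ᵢ = cᵢ+dᵢ (unexposed), nᵢ = n₁ᵢ+n₀ᵢ.
Stratum 1 (2010–2014): n₁ = 325, n₀ = 231, n = 556; a·n₀/n = 68·231/556 = 28.2518; c·n₁/n = 122·325/556 = 71.3129
Stratum 2 (2015–2019): n₁ = 246, n₀ = 351, n = 597; a·n₀/n = 15·351/597 = 8.8191; c·n₁/n = 83·246/597 = 34.2010
RR_MH = (28.2518 + 8.8191) / (71.3129 + 34.2010) = 37.0709 / 105.5140 = 0.35134

0.35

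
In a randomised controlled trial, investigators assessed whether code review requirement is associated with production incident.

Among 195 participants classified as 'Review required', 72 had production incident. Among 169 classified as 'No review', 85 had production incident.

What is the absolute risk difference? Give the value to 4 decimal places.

-0.1337

From the description: a = 72, b = 123, c = 85, d = 84.
Risk in exposed = 72/195 = 0.369231; risk in unexposed = 85/169 = 0.502959.
Risk difference = 0.369231 − 0.502959 = -0.133728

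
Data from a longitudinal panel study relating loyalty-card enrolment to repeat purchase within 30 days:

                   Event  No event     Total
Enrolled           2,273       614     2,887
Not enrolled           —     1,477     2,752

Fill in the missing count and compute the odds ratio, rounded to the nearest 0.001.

The missing cell is in the unexposed row: 2752 − 1477 = 1275.
So a = 2273, b = 614, c = 1275, d = 1477.
OR = (a·d)/(b·c) = (2273 × 1477) / (614 × 1275) = 3357221 / 782850 = 4.28846

4.288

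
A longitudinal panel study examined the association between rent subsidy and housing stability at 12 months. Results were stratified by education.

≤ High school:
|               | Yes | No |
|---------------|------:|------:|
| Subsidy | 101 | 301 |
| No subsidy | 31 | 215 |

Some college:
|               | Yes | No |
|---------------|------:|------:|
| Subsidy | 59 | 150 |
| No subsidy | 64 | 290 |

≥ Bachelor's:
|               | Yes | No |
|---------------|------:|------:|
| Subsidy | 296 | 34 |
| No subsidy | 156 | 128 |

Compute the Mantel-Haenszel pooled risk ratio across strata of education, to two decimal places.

RR_MH = Σ(aᵢ·n₀ᵢ/nᵢ) / Σ(cᵢ·n₁ᵢ/nᵢ), with n₁ᵢ = aᵢ+bᵢ (exposed), n₀ᵢ = cᵢ+dᵢ (unexposed), nᵢ = n₁ᵢ+n₀ᵢ.
Stratum 1 (≤ High school): n₁ = 402, n₀ = 246, n = 648; a·n₀/n = 101·246/648 = 38.3426; c·n₁/n = 31·402/648 = 19.2315
Stratum 2 (Some college): n₁ = 209, n₀ = 354, n = 563; a·n₀/n = 59·354/563 = 37.0977; c·n₁/n = 64·209/563 = 23.7584
Stratum 3 (≥ Bachelor's): n₁ = 330, n₀ = 284, n = 614; a·n₀/n = 296·284/614 = 136.9121; c·n₁/n = 156·330/614 = 83.8436
RR_MH = (38.3426 + 37.0977 + 136.9121) / (19.2315 + 23.7584 + 83.8436) = 212.3523 / 126.8336 = 1.67426

1.67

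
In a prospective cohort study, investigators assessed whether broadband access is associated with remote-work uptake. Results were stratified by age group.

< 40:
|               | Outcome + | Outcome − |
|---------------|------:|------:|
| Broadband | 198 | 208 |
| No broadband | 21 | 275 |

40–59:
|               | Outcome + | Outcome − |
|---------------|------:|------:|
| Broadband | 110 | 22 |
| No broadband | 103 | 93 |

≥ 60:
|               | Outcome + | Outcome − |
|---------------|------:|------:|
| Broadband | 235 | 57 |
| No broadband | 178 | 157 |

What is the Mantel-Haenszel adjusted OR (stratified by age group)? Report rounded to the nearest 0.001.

5.718

OR_MH = Σ(aᵢdᵢ/nᵢ) / Σ(bᵢcᵢ/nᵢ), where nᵢ is the stratum total.
Stratum 1 (< 40): n = 702; a·d/n = 198·275/702 = 77.5641; b·c/n = 208·21/702 = 6.2222
Stratum 2 (40–59): n = 328; a·d/n = 110·93/328 = 31.1890; b·c/n = 22·103/328 = 6.9085
Stratum 3 (≥ 60): n = 627; a·d/n = 235·157/627 = 58.8437; b·c/n = 57·178/627 = 16.1818
OR_MH = (77.5641 + 31.1890 + 58.8437) / (6.2222 + 6.9085 + 16.1818) = 167.5968 / 29.3126 = 5.71757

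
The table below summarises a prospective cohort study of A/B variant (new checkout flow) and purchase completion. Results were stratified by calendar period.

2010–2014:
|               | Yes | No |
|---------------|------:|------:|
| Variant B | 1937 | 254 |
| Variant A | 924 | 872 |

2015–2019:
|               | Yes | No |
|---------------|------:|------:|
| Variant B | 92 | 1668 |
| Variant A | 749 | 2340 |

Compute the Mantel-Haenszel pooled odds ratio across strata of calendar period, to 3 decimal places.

1.479

OR_MH = Σ(aᵢdᵢ/nᵢ) / Σ(bᵢcᵢ/nᵢ), where nᵢ is the stratum total.
Stratum 1 (2010–2014): n = 3987; a·d/n = 1937·872/3987 = 423.6428; b·c/n = 254·924/3987 = 58.8653
Stratum 2 (2015–2019): n = 4849; a·d/n = 92·2340/4849 = 44.3968; b·c/n = 1668·749/4849 = 257.6473
OR_MH = (423.6428 + 44.3968) / (58.8653 + 257.6473) = 468.0396 / 316.5127 = 1.47874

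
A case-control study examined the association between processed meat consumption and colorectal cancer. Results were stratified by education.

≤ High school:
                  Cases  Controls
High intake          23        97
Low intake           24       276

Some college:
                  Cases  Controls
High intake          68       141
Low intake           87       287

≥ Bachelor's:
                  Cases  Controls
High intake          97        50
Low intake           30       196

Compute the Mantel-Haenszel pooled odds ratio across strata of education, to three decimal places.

OR_MH = Σ(aᵢdᵢ/nᵢ) / Σ(bᵢcᵢ/nᵢ), where nᵢ is the stratum total.
Stratum 1 (≤ High school): n = 420; a·d/n = 23·276/420 = 15.1143; b·c/n = 97·24/420 = 5.5429
Stratum 2 (Some college): n = 583; a·d/n = 68·287/583 = 33.4751; b·c/n = 141·87/583 = 21.0412
Stratum 3 (≥ Bachelor's): n = 373; a·d/n = 97·196/373 = 50.9705; b·c/n = 50·30/373 = 4.0214
OR_MH = (15.1143 + 33.4751 + 50.9705) / (5.5429 + 21.0412 + 4.0214) = 99.5599 / 30.6055 = 3.25301

3.253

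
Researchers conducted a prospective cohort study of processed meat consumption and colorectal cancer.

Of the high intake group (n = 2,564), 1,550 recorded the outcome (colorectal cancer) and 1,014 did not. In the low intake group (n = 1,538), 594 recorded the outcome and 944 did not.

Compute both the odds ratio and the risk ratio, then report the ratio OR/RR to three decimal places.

From the description: a = 1550, b = 1014, c = 594, d = 944.
OR = (1550·944)/(1014·594) = 1463200/602316 = 2.42929
Risk in exposed = 1550/2564 = 0.60452; risk in unexposed = 594/1538 = 0.38622; RR = 1.56525
OR/RR = 2.42929 / 1.56525 = 1.55201
The outcome is not rare, so the OR lies further from 1 than the RR.

1.552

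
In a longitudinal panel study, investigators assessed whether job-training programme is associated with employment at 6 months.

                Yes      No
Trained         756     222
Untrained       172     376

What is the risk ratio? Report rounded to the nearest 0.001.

Cells: a = 756, b = 222, c = 172, d = 376.
Risk in exposed = 756/978 = 0.77301; risk in unexposed = 172/548 = 0.31387.
RR = 0.77301 / 0.31387 = 2.46283
The risk among the exposed is 2.46 times that among the unexposed.

2.463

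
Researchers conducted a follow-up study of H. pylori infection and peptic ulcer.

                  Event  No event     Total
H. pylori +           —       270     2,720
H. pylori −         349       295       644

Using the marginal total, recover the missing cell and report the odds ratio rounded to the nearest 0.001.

The missing cell is in the exposed row: 2720 − 270 = 2450.
So a = 2450, b = 270, c = 349, d = 295.
OR = (a·d)/(b·c) = (2450 × 295) / (270 × 349) = 722750 / 94230 = 7.67006

7.670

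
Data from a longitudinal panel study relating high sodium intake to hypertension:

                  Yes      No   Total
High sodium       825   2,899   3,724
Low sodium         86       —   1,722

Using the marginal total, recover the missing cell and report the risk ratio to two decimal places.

4.44

The missing cell is in the unexposed row: 1722 − 86 = 1636.
So a = 825, b = 2899, c = 86, d = 1636.
RR = [a/(a+b)] / [c/(c+d)] = (825/3724) / (86/1722) = 0.22154/0.04994 = 4.43587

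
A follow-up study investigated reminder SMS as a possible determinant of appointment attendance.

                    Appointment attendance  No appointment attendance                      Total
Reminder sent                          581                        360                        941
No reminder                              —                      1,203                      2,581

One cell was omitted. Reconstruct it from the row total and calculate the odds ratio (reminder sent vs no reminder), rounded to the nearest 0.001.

The missing cell is in the unexposed row: 2581 − 1203 = 1378.
So a = 581, b = 360, c = 1378, d = 1203.
OR = (a·d)/(b·c) = (581 × 1203) / (360 × 1378) = 698943 / 496080 = 1.40893

1.409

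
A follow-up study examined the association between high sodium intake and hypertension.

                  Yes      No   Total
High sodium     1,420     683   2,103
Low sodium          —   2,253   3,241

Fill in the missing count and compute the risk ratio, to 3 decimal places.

2.215

The missing cell is in the unexposed row: 3241 − 2253 = 988.
So a = 1420, b = 683, c = 988, d = 2253.
RR = [a/(a+b)] / [c/(c+d)] = (1420/2103) / (988/3241) = 0.67523/0.30484 = 2.21499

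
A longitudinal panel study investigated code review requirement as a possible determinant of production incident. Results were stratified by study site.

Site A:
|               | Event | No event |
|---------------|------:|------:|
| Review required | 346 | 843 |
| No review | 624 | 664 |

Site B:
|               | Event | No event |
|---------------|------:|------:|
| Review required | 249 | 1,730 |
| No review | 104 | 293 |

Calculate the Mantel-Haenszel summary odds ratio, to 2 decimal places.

OR_MH = Σ(aᵢdᵢ/nᵢ) / Σ(bᵢcᵢ/nᵢ), where nᵢ is the stratum total.
Stratum 1 (Site A): n = 2477; a·d/n = 346·664/2477 = 92.7509; b·c/n = 843·624/2477 = 212.3666
Stratum 2 (Site B): n = 2376; a·d/n = 249·293/2376 = 30.7058; b·c/n = 1730·104/2376 = 75.7239
OR_MH = (92.7509 + 30.7058) / (212.3666 + 75.7239) = 123.4567 / 288.0905 = 0.42853

0.43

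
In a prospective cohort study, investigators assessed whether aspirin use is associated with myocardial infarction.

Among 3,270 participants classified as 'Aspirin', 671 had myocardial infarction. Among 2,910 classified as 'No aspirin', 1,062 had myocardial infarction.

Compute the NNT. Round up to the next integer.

Risk in treated group = 671/3270 = 0.20520; risk in control = 1062/2910 = 0.36495.
Absolute risk reduction = 0.36495 − 0.20520 = 0.15975
NNT = 1 / ARR = 1 / 0.15975 = 6.260 → round up → 7

7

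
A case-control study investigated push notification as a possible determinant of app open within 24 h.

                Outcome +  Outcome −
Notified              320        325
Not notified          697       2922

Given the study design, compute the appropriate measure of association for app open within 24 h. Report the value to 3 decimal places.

Cells: a = 320, b = 325, c = 697, d = 2922.
This is a case-control study: participants were sampled on outcome status, so risks in the source population cannot be estimated directly — relative risk is not valid here. The odds ratio is the appropriate measure.
OR = (a·d)/(b·c) = (320 × 2922) / (325 × 697) = 935040 / 226525 = 4.12776

4.128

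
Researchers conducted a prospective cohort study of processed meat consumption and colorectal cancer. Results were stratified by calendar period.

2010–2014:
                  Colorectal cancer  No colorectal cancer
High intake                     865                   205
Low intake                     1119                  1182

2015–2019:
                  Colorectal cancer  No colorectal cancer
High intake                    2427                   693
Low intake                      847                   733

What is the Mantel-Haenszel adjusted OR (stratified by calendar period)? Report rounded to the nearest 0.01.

OR_MH = Σ(aᵢdᵢ/nᵢ) / Σ(bᵢcᵢ/nᵢ), where nᵢ is the stratum total.
Stratum 1 (2010–2014): n = 3371; a·d/n = 865·1182/3371 = 303.3017; b·c/n = 205·1119/3371 = 68.0495
Stratum 2 (2015–2019): n = 4700; a·d/n = 2427·733/4700 = 378.5087; b·c/n = 693·847/4700 = 124.8874
OR_MH = (303.3017 + 378.5087) / (68.0495 + 124.8874) = 681.8104 / 192.9370 = 3.53385

3.53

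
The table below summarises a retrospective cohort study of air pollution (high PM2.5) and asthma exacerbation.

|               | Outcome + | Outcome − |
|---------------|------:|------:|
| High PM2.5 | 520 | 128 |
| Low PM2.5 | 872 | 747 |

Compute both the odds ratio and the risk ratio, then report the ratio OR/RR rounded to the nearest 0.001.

Cells: a = 520, b = 128, c = 872, d = 747.
OR = (520·747)/(128·872) = 388440/111616 = 3.48015
Risk in exposed = 520/648 = 0.80247; risk in unexposed = 872/1619 = 0.53860; RR = 1.48991
OR/RR = 3.48015 / 1.48991 = 2.33582
The outcome is not rare, so the OR lies further from 1 than the RR.

2.336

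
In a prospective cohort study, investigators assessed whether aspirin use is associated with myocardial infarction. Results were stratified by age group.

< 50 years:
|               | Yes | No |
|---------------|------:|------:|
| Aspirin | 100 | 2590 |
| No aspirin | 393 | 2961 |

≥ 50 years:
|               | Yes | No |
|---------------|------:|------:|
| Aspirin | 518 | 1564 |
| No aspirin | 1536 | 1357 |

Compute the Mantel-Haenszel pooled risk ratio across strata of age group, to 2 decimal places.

0.44

RR_MH = Σ(aᵢ·n₀ᵢ/nᵢ) / Σ(cᵢ·n₁ᵢ/nᵢ), with n₁ᵢ = aᵢ+bᵢ (exposed), n₀ᵢ = cᵢ+dᵢ (unexposed), nᵢ = n₁ᵢ+n₀ᵢ.
Stratum 1 (< 50 years): n₁ = 2690, n₀ = 3354, n = 6044; a·n₀/n = 100·3354/6044 = 55.4931; c·n₁/n = 393·2690/6044 = 174.9123
Stratum 2 (≥ 50 years): n₁ = 2082, n₀ = 2893, n = 4975; a·n₀/n = 518·2893/4975 = 301.2209; c·n₁/n = 1536·2082/4975 = 642.8044
RR_MH = (55.4931 + 301.2209) / (174.9123 + 642.8044) = 356.7140 / 817.7167 = 0.43623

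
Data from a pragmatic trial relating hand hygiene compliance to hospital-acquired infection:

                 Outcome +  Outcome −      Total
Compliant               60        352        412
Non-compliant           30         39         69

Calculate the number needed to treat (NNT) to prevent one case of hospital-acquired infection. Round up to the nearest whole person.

4

Risk in treated group = 60/412 = 0.14563; risk in control = 30/69 = 0.43478.
Absolute risk reduction = 0.43478 − 0.14563 = 0.28915
NNT = 1 / ARR = 1 / 0.28915 = 3.458 → round up → 4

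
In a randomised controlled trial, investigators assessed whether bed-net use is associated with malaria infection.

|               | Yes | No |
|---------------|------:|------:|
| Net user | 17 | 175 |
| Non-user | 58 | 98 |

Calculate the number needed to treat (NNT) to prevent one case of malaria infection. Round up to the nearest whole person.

Risk in treated group = 17/192 = 0.08854; risk in control = 58/156 = 0.37179.
Absolute risk reduction = 0.37179 − 0.08854 = 0.28325
NNT = 1 / ARR = 1 / 0.28325 = 3.530 → round up → 4

4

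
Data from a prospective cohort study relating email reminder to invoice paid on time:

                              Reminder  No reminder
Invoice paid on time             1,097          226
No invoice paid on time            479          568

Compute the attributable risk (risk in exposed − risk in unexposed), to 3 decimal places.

0.411

Reading the table with exposure as columns: a = 1097 (Reminder, case), b = 479 (Reminder, non-case), c = 226 (No reminder, case), d = 568.
Risk in exposed = 1097/1576 = 0.696066; risk in unexposed = 226/794 = 0.284635.
Risk difference = 0.696066 − 0.284635 = 0.411431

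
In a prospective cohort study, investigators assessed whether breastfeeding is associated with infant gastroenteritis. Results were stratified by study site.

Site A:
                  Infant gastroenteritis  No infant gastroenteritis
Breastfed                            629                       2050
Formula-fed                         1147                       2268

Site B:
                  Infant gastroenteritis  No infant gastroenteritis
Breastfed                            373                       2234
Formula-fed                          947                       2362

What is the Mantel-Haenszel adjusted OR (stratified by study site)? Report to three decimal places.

OR_MH = Σ(aᵢdᵢ/nᵢ) / Σ(bᵢcᵢ/nᵢ), where nᵢ is the stratum total.
Stratum 1 (Site A): n = 6094; a·d/n = 629·2268/6094 = 234.0945; b·c/n = 2050·1147/6094 = 385.8467
Stratum 2 (Site B): n = 5916; a·d/n = 373·2362/5916 = 148.9226; b·c/n = 2234·947/5916 = 357.6062
OR_MH = (234.0945 + 148.9226) / (385.8467 + 357.6062) = 383.0171 / 743.4529 = 0.51519

0.515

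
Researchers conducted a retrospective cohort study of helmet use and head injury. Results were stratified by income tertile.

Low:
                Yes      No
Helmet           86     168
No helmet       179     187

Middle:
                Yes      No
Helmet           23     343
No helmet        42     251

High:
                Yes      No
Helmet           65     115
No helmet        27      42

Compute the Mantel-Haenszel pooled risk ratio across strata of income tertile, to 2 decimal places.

RR_MH = Σ(aᵢ·n₀ᵢ/nᵢ) / Σ(cᵢ·n₁ᵢ/nᵢ), with n₁ᵢ = aᵢ+bᵢ (exposed), n₀ᵢ = cᵢ+dᵢ (unexposed), nᵢ = n₁ᵢ+n₀ᵢ.
Stratum 1 (Low): n₁ = 254, n₀ = 366, n = 620; a·n₀/n = 86·366/620 = 50.7677; c·n₁/n = 179·254/620 = 73.3323
Stratum 2 (Middle): n₁ = 366, n₀ = 293, n = 659; a·n₀/n = 23·293/659 = 10.2261; c·n₁/n = 42·366/659 = 23.3263
Stratum 3 (High): n₁ = 180, n₀ = 69, n = 249; a·n₀/n = 65·69/249 = 18.0120; c·n₁/n = 27·180/249 = 19.5181
RR_MH = (50.7677 + 10.2261 + 18.0120) / (73.3323 + 23.3263 + 19.5181) = 79.0059 / 116.1766 = 0.68005

0.68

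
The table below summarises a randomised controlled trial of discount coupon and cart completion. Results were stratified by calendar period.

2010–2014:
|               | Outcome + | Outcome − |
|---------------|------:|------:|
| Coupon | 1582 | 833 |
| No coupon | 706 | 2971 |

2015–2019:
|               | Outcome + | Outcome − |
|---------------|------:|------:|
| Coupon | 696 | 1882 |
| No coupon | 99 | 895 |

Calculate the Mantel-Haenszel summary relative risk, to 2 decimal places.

RR_MH = Σ(aᵢ·n₀ᵢ/nᵢ) / Σ(cᵢ·n₁ᵢ/nᵢ), with n₁ᵢ = aᵢ+bᵢ (exposed), n₀ᵢ = cᵢ+dᵢ (unexposed), nᵢ = n₁ᵢ+n₀ᵢ.
Stratum 1 (2010–2014): n₁ = 2415, n₀ = 3677, n = 6092; a·n₀/n = 1582·3677/6092 = 954.8611; c·n₁/n = 706·2415/6092 = 279.8736
Stratum 2 (2015–2019): n₁ = 2578, n₀ = 994, n = 3572; a·n₀/n = 696·994/3572 = 193.6797; c·n₁/n = 99·2578/3572 = 71.4507
RR_MH = (954.8611 + 193.6797) / (279.8736 + 71.4507) = 1148.5409 / 351.3243 = 3.26918

3.27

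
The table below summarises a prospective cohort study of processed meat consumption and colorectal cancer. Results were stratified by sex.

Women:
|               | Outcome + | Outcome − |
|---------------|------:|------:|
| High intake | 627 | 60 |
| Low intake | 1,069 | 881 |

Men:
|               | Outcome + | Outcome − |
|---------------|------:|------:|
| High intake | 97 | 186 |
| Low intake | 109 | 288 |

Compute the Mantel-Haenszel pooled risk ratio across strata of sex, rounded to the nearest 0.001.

RR_MH = Σ(aᵢ·n₀ᵢ/nᵢ) / Σ(cᵢ·n₁ᵢ/nᵢ), with n₁ᵢ = aᵢ+bᵢ (exposed), n₀ᵢ = cᵢ+dᵢ (unexposed), nᵢ = n₁ᵢ+n₀ᵢ.
Stratum 1 (Women): n₁ = 687, n₀ = 1950, n = 2637; a·n₀/n = 627·1950/2637 = 463.6519; c·n₁/n = 1069·687/2637 = 278.4994
Stratum 2 (Men): n₁ = 283, n₀ = 397, n = 680; a·n₀/n = 97·397/680 = 56.6309; c·n₁/n = 109·283/680 = 45.3632
RR_MH = (463.6519 + 56.6309) / (278.4994 + 45.3632) = 520.2828 / 323.8627 = 1.60649

1.606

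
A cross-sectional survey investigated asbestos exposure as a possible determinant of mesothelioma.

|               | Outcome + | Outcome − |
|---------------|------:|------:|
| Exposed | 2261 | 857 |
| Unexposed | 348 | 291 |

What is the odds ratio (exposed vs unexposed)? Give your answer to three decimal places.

2.206

Cells: a = 2261, b = 857, c = 348, d = 291.
OR = (a·d)/(b·c) = (2261 × 291) / (857 × 348) = 657951 / 298236 = 2.20614
The odds of mesothelioma are about 2.21 times as high in the exposed group.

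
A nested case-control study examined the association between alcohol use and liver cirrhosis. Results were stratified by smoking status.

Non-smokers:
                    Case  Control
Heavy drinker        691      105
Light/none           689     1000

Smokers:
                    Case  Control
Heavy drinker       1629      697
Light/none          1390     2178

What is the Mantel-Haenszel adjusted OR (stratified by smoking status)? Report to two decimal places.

OR_MH = Σ(aᵢdᵢ/nᵢ) / Σ(bᵢcᵢ/nᵢ), where nᵢ is the stratum total.
Stratum 1 (Non-smokers): n = 2485; a·d/n = 691·1000/2485 = 278.0684; b·c/n = 105·689/2485 = 29.1127
Stratum 2 (Smokers): n = 5894; a·d/n = 1629·2178/5894 = 601.9617; b·c/n = 697·1390/5894 = 164.3756
OR_MH = (278.0684 + 601.9617) / (29.1127 + 164.3756) = 880.0301 / 193.4883 = 4.54823

4.55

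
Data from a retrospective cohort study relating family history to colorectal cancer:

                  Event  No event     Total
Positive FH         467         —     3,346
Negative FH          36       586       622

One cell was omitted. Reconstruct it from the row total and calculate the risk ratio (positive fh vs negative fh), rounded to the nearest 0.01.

The missing cell is in the exposed row: 3346 − 467 = 2879.
So a = 467, b = 2879, c = 36, d = 586.
RR = [a/(a+b)] / [c/(c+d)] = (467/3346) / (36/622) = 0.13957/0.05788 = 2.41145

2.41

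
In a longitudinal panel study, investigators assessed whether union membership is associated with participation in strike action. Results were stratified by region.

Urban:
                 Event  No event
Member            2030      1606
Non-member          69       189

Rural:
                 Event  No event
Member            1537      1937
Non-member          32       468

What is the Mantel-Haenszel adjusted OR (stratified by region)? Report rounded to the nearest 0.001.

OR_MH = Σ(aᵢdᵢ/nᵢ) / Σ(bᵢcᵢ/nᵢ), where nᵢ is the stratum total.
Stratum 1 (Urban): n = 3894; a·d/n = 2030·189/3894 = 98.5285; b·c/n = 1606·69/3894 = 28.4576
Stratum 2 (Rural): n = 3974; a·d/n = 1537·468/3974 = 181.0055; b·c/n = 1937·32/3974 = 15.5974
OR_MH = (98.5285 + 181.0055) / (28.4576 + 15.5974) = 279.5340 / 44.0550 = 6.34511

6.345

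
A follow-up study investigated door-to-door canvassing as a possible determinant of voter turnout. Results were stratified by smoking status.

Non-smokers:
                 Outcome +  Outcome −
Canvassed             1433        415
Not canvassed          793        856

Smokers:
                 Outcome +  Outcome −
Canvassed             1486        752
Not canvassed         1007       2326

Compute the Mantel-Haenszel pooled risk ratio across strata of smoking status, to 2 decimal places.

RR_MH = Σ(aᵢ·n₀ᵢ/nᵢ) / Σ(cᵢ·n₁ᵢ/nᵢ), with n₁ᵢ = aᵢ+bᵢ (exposed), n₀ᵢ = cᵢ+dᵢ (unexposed), nᵢ = n₁ᵢ+n₀ᵢ.
Stratum 1 (Non-smokers): n₁ = 1848, n₀ = 1649, n = 3497; a·n₀/n = 1433·1649/3497 = 675.7269; c·n₁/n = 793·1848/3497 = 419.0632
Stratum 2 (Smokers): n₁ = 2238, n₀ = 3333, n = 5571; a·n₀/n = 1486·3333/5571 = 889.0393; c·n₁/n = 1007·2238/5571 = 404.5353
RR_MH = (675.7269 + 889.0393) / (419.0632 + 404.5353) = 1564.7662 / 823.5985 = 1.89991

1.90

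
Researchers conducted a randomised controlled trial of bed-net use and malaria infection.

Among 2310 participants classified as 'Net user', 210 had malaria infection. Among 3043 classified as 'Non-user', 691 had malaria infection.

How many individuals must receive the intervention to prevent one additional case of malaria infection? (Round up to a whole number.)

Risk in treated group = 210/2310 = 0.09091; risk in control = 691/3043 = 0.22708.
Absolute risk reduction = 0.22708 − 0.09091 = 0.13617
NNT = 1 / ARR = 1 / 0.13617 = 7.344 → round up → 8

8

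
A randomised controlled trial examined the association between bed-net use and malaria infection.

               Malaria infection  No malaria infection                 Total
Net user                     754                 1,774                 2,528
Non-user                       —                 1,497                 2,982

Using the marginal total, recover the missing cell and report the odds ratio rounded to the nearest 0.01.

0.43

The missing cell is in the unexposed row: 2982 − 1497 = 1485.
So a = 754, b = 1774, c = 1485, d = 1497.
OR = (a·d)/(b·c) = (754 × 1497) / (1774 × 1485) = 1128738 / 2634390 = 0.42846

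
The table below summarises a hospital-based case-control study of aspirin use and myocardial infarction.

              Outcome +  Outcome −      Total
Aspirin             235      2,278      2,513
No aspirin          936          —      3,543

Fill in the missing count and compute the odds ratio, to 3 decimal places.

The missing cell is in the unexposed row: 3543 − 936 = 2607.
So a = 235, b = 2278, c = 936, d = 2607.
OR = (a·d)/(b·c) = (235 × 2607) / (2278 × 936) = 612645 / 2132208 = 0.28733

0.287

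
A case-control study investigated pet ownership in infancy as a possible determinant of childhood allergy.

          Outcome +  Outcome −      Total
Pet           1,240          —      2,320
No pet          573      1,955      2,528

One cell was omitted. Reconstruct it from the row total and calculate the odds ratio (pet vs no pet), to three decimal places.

The missing cell is in the exposed row: 2320 − 1240 = 1080.
So a = 1240, b = 1080, c = 573, d = 1955.
OR = (a·d)/(b·c) = (1240 × 1955) / (1080 × 573) = 2424200 / 618840 = 3.91733

3.917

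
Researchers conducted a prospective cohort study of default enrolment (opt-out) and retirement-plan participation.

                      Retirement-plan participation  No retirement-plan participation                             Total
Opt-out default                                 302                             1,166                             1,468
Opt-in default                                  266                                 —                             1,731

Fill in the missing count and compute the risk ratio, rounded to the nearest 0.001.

The missing cell is in the unexposed row: 1731 − 266 = 1465.
So a = 302, b = 1166, c = 266, d = 1465.
RR = [a/(a+b)] / [c/(c+d)] = (302/1468) / (266/1731) = 0.20572/0.15367 = 1.33874

1.339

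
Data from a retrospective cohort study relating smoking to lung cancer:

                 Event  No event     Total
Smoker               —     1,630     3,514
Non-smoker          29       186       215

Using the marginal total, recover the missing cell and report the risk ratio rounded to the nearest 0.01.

The missing cell is in the exposed row: 3514 − 1630 = 1884.
So a = 1884, b = 1630, c = 29, d = 186.
RR = [a/(a+b)] / [c/(c+d)] = (1884/3514) / (29/215) = 0.53614/0.13488 = 3.97484

3.97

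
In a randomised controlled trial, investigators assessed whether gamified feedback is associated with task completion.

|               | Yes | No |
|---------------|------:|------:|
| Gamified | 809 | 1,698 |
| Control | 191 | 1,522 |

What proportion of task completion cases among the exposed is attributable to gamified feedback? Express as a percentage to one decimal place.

Cells: a = 809, b = 1698, c = 191, d = 1522.
Risk in exposed = 809/2507 = 0.32270; risk in unexposed = 191/1713 = 0.11150.
RR = 0.32270/0.11150 = 2.89413
AR% = (RR − 1)/RR × 100 = (2.89413 − 1)/2.89413 × 100 = 65.4473%

65.4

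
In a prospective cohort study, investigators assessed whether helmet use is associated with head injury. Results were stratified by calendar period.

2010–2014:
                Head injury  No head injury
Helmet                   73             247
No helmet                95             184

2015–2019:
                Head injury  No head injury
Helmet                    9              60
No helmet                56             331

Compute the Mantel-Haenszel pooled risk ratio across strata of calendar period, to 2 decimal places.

RR_MH = Σ(aᵢ·n₀ᵢ/nᵢ) / Σ(cᵢ·n₁ᵢ/nᵢ), with n₁ᵢ = aᵢ+bᵢ (exposed), n₀ᵢ = cᵢ+dᵢ (unexposed), nᵢ = n₁ᵢ+n₀ᵢ.
Stratum 1 (2010–2014): n₁ = 320, n₀ = 279, n = 599; a·n₀/n = 73·279/599 = 34.0017; c·n₁/n = 95·320/599 = 50.7513
Stratum 2 (2015–2019): n₁ = 69, n₀ = 387, n = 456; a·n₀/n = 9·387/456 = 7.6382; c·n₁/n = 56·69/456 = 8.4737
RR_MH = (34.0017 + 7.6382) / (50.7513 + 8.4737) = 41.6398 / 59.2249 = 0.70308

0.70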